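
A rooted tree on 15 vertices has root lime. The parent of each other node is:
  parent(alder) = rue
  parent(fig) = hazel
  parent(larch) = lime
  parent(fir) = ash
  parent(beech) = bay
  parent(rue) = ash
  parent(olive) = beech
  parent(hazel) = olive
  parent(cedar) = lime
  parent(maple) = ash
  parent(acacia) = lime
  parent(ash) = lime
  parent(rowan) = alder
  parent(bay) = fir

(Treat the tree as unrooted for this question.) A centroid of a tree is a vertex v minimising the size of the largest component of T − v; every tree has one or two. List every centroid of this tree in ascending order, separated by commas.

Removing ash splits the tree into components of sizes 6, 4, 3, 1; the largest is 6 ≤ ⌊15/2⌋ = 7.
Every other node leaves some component of size > 7, so the centroid is unique.

ash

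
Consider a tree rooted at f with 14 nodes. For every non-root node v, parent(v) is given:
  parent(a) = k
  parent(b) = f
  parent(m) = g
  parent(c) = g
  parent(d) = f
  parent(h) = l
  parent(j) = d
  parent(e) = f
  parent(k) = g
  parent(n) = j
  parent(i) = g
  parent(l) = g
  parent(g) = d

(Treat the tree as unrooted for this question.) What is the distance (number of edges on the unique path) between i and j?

3

Walking from i: i - g - d - j. Length 3.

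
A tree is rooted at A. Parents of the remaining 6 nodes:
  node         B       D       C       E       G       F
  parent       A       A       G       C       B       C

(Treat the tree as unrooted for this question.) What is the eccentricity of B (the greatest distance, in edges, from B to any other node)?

A farthest node from B is E (F also at distance 3).
The path B – G – C – E has 3 edges.

3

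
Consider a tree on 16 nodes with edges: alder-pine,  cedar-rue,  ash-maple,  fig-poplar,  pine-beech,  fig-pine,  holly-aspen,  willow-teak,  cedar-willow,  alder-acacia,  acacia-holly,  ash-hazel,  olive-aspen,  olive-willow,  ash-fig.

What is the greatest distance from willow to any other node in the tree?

The node farthest from willow is hazel (maple also at distance 9), via willow – olive – aspen – holly – acacia – alder – pine – fig – ash – hazel — 9 edges.

9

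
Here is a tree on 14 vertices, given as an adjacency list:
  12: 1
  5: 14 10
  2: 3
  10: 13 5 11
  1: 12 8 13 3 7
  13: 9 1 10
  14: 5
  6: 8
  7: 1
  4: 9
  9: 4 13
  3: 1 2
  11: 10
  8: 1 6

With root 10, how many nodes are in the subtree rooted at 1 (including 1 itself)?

Descendants of 1 (including itself): 1, 7, 8, 3, 12, 6, 2. That's 7.

7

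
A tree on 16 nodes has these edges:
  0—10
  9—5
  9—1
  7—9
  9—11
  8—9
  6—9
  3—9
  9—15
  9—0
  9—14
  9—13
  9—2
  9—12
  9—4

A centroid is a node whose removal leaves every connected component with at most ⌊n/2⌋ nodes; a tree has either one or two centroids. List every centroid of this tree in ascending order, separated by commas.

Removing 9 splits the tree into components of sizes 2, 1, 1, 1, 1, 1, 1, 1, 1, 1, 1, 1, 1, 1; the largest is 2 ≤ ⌊16/2⌋ = 8.
No neighbour of 9 does as well, so 9 is the unique centroid.

9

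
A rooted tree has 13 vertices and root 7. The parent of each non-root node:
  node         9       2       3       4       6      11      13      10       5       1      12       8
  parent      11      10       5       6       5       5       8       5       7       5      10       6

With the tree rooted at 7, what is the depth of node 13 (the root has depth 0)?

4

Path from 7 to 13: 7 → 5 → 6 → 8 → 13, which has 4 edges.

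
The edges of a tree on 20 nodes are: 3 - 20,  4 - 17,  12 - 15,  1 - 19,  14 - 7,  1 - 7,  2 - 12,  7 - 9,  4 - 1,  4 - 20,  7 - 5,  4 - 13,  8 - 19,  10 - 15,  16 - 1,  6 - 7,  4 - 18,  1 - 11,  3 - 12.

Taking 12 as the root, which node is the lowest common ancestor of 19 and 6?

1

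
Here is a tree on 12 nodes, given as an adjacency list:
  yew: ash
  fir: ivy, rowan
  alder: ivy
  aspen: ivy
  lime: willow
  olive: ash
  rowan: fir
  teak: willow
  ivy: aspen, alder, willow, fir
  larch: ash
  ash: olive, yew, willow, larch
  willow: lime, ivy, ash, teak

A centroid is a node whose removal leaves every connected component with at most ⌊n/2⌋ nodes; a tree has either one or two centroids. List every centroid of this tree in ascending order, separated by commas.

Removing willow splits the tree into components of sizes 5, 4, 1, 1; the largest is 5 ≤ ⌊12/2⌋ = 6.
Every other node leaves some component of size > 6, so the centroid is unique.

willow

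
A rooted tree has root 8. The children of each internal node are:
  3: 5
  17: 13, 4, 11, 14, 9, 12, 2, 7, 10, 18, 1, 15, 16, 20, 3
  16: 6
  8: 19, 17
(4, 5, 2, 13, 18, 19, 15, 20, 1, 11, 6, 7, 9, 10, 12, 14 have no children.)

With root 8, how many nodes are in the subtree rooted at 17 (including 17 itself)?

The subtree rooted at 17 contains: 17, 7, 10, 4, 15, 12, 9, 16, 1, 13, 2, 3, 20, 14, 11, 18, 6, 5 — 18 nodes.

18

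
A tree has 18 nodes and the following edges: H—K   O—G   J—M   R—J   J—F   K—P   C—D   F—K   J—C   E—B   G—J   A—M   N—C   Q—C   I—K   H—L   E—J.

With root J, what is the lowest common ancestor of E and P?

J

Ancestors of E (toward the root): E, J.
Ancestors of P: P, K, F, J.
The deepest node appearing in both lists is J.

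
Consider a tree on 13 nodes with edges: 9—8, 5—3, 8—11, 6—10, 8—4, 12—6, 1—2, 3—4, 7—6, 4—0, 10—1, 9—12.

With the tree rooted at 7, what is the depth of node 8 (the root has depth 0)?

4

7 – 6 – 12 – 9 – 8 — 4 edges.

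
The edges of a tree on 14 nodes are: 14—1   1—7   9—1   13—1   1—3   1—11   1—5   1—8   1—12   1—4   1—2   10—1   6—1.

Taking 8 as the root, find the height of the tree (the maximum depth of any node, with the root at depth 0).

The longest root-to-leaf path is 8–1–14 (2 edges).

2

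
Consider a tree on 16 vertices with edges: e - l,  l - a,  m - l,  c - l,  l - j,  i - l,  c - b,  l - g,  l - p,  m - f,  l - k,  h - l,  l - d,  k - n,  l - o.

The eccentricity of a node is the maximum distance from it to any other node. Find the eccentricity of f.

The node farthest from f is n (b also at distance 4), via f-m-l-k-n — 4 edges.

4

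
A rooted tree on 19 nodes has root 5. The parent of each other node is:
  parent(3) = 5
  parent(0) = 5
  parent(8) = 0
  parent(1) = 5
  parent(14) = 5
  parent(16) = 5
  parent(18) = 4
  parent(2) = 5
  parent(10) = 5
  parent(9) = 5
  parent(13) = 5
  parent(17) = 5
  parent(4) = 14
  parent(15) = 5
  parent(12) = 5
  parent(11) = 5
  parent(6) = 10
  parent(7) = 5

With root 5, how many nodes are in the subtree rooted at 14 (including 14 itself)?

3

14's subtree: {14, 4, 18}, size 3.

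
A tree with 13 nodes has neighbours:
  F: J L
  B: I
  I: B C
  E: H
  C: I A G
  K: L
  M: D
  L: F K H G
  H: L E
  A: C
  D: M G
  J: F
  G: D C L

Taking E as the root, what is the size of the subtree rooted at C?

Descendants of C (including itself): C, A, I, B. That's 4.

4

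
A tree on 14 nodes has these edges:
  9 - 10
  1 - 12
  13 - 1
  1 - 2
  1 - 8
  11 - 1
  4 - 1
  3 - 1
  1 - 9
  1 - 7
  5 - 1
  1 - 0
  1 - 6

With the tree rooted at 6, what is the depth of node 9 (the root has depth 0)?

2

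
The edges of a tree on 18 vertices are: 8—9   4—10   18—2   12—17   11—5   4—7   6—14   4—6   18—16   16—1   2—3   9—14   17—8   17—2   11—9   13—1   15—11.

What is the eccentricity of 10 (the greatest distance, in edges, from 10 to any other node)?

Distances from 10 peak at 11, attained at 13.
10–4–6–14–9–8–17–2–18–16–1–13

11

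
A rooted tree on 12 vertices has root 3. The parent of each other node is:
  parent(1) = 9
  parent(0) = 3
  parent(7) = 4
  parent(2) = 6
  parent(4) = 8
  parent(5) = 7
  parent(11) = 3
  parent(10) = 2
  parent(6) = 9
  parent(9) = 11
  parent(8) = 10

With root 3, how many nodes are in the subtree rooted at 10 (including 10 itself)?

5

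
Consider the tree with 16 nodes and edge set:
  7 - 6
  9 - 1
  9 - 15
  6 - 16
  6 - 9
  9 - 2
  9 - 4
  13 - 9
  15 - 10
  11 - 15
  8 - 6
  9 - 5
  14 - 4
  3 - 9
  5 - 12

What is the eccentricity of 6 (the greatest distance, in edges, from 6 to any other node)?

Distances from 6 peak at 3, attained at 11 (12, 10, 14 also at distance 3).
6–9–15–11

3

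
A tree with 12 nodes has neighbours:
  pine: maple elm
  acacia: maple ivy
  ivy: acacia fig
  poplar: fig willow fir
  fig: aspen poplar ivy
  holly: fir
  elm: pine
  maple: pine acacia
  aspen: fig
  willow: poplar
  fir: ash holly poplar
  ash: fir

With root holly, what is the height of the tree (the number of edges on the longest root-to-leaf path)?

The longest root-to-leaf path is holly-fir-poplar-fig-ivy-acacia-maple-pine-elm (8 edges).

8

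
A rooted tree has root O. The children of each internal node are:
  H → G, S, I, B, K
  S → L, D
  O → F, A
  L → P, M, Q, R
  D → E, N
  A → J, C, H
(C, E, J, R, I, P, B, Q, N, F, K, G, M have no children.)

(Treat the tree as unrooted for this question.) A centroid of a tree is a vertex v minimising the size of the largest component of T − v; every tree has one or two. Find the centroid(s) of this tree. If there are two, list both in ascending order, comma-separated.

Removing H splits the tree into components of sizes 9, 5, 1, 1, 1, 1; the largest is 9 ≤ ⌊19/2⌋ = 9.
Every other node leaves some component of size > 9, so the centroid is unique.

H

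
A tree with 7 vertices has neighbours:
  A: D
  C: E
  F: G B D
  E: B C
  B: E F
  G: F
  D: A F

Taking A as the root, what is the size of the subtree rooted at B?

3

Descendants of B (including itself): B, E, C. That's 3.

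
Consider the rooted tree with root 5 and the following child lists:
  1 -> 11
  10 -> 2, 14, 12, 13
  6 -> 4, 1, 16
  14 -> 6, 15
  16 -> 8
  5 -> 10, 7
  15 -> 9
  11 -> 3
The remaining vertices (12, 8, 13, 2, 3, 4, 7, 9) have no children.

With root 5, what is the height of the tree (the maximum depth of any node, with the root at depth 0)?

A deepest node is 3, reached by 5 → 10 → 14 → 6 → 1 → 11 → 3.
That path has 6 edges, so the height is 6.

6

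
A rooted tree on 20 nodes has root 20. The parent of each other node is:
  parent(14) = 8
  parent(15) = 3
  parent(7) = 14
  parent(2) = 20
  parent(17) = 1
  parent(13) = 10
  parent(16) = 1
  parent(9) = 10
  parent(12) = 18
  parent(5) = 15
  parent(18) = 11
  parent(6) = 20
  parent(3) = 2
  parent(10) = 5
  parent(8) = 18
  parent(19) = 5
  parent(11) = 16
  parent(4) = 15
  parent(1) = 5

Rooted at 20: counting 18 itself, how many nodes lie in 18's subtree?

Descendants of 18 (including itself): 18, 8, 12, 14, 7. That's 5.

5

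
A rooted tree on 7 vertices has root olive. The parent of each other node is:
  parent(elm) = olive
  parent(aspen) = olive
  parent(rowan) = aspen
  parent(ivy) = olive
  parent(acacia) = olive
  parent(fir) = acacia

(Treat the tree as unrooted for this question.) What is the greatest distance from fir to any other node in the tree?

4

The node farthest from fir is rowan, via fir–acacia–olive–aspen–rowan — 4 edges.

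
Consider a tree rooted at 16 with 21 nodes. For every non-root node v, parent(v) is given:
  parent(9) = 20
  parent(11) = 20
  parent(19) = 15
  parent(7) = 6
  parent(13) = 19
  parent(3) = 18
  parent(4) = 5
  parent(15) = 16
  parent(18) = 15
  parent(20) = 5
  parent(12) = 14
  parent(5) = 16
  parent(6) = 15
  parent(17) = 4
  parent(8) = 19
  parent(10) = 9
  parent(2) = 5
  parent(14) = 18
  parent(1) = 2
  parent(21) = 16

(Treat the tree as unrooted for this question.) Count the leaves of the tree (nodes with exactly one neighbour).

10

The leaves are 1, 3, 7, 8, 10, 11, 12, 13, 17, 21.
That is 10 leaves.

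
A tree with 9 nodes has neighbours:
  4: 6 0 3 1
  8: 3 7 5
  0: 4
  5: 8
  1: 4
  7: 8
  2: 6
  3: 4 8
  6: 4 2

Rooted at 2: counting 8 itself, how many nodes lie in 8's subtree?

3

Descendants of 8 (including itself): 8, 7, 5. That's 3.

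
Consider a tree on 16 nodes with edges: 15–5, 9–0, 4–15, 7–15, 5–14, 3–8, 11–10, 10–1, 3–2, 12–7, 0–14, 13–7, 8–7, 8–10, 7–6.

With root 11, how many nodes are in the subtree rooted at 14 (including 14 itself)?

3

The subtree rooted at 14 contains: 14, 0, 9 — 3 nodes.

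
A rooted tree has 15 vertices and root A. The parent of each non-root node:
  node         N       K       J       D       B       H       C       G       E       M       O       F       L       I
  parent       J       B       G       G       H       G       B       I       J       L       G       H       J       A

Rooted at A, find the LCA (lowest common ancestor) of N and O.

Ancestors of N (toward the root): N, J, G, I, A.
Ancestors of O: O, G, I, A.
The deepest node appearing in both lists is G.

G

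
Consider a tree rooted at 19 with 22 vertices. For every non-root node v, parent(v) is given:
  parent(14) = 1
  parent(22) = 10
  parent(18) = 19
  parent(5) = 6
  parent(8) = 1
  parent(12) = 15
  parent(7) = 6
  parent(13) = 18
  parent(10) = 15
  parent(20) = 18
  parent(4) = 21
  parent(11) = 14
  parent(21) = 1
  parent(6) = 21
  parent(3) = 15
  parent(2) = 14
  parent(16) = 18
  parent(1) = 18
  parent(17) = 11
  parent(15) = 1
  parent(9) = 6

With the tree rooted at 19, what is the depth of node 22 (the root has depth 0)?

19 – 18 – 1 – 15 – 10 – 22 — 5 edges.

5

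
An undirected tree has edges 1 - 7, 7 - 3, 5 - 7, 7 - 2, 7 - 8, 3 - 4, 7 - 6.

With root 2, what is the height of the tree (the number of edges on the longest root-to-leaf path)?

3

A deepest node is 4, reached by 2 – 7 – 3 – 4.
That path has 3 edges, so the height is 3.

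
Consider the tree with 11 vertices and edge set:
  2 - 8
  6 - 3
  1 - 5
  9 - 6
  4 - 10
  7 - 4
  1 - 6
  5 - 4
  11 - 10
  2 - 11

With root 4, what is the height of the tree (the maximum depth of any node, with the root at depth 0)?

A deepest node is 3, reached by 4–5–1–6–3.
That path has 4 edges, so the height is 4.

4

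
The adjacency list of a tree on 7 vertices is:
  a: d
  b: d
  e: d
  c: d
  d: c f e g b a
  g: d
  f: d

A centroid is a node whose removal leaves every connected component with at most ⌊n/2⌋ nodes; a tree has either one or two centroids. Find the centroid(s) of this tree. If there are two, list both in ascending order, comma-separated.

d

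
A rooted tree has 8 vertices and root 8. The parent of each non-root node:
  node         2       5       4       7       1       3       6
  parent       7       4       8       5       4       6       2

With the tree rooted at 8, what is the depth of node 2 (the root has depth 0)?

4

Climbing from 2 to the root: 2 → 7 → 5 → 4 → 8. That's 4 steps.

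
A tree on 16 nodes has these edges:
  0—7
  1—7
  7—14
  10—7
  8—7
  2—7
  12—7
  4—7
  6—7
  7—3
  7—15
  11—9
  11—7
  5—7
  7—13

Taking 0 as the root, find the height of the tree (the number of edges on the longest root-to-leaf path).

A deepest node is 9, reached by 0-7-11-9.
That path has 3 edges, so the height is 3.

3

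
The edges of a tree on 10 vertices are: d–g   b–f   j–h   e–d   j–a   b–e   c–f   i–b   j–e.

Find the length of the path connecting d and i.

3

The path is d – e – b – i, which has 3 edges.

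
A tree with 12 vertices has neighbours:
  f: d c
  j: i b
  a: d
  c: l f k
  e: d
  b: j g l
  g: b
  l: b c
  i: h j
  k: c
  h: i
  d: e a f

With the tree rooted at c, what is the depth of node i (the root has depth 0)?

c–l–b–j–i — 4 edges.

4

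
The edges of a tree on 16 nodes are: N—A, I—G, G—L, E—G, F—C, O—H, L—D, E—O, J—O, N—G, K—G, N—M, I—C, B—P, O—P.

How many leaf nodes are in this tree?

Exactly 8 nodes have a single neighbour: A, B, D, F, H, J, K, M.

8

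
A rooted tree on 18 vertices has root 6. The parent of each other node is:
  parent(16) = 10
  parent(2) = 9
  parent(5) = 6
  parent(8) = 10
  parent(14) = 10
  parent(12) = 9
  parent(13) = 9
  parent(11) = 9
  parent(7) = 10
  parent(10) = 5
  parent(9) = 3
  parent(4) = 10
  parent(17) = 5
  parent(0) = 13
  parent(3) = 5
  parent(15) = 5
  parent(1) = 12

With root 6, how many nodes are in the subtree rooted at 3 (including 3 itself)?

8

Descendants of 3 (including itself): 3, 9, 12, 13, 11, 2, 1, 0. That's 8.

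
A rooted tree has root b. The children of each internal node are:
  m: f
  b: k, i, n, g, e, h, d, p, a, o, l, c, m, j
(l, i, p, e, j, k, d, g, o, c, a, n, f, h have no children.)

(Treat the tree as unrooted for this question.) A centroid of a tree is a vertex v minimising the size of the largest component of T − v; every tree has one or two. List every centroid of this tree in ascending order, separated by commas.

b

Delete b: the remaining components have sizes 2, 1, 1, 1, 1, 1, 1, 1, 1, 1, 1, 1, 1, 1. Max 2 ≤ 8, so b is a centroid.
Every other node leaves some component of size > 8, so the centroid is unique.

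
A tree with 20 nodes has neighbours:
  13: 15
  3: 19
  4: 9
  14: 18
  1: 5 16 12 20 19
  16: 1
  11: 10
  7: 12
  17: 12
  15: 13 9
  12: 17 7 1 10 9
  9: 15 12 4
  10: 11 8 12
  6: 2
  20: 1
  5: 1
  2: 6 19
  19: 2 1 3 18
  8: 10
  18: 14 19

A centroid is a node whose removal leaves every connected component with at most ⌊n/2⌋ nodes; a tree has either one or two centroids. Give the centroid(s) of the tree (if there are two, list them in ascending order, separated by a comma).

1, 12

Delete 1: the remaining components have sizes 10, 6, 1, 1, 1. Max 10 ≤ 10, so 1 is a centroid.
12 is adjacent to 1 and is also a centroid (the largest component after removing it is likewise 10).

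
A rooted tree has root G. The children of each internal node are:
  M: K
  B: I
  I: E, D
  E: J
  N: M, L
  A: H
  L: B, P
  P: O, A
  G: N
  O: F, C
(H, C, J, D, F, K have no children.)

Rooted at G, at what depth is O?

Path from G to O: G → N → L → P → O, which has 4 edges.

4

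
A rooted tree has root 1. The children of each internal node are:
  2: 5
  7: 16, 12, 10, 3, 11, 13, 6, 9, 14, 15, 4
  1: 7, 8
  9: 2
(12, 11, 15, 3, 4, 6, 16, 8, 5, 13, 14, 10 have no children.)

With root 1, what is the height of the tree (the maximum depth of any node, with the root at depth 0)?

4

5 sits deepest: 1 → 7 → 9 → 2 → 5 — 4 edges from the root.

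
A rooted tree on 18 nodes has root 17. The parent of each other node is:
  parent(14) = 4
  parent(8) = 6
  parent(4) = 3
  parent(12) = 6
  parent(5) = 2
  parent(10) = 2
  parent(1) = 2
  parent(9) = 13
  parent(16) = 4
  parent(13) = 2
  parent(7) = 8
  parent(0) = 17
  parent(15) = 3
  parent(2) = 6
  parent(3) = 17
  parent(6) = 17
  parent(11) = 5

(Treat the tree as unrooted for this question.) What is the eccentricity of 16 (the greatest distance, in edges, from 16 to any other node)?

7

Distances from 16 peak at 7, attained at 11 (9 also at distance 7).
16 – 4 – 3 – 17 – 6 – 2 – 5 – 11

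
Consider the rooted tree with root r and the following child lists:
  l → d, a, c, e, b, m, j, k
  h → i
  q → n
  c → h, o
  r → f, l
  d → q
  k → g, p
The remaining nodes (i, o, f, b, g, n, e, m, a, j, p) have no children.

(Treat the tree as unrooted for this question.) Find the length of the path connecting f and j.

Walking from f: f - r - l - j. Length 3.

3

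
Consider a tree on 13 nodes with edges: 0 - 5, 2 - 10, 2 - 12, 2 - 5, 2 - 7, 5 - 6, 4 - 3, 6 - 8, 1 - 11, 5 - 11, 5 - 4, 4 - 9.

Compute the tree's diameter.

Starting from 9, a farthest node is 7 at distance 4.
One longest path: 9–4–5–2–7.
So the diameter is 4.

4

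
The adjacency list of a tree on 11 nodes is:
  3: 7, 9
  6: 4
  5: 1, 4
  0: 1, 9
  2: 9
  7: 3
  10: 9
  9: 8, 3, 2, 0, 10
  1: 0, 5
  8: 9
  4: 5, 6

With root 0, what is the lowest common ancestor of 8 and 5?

0

Ancestors of 8 (toward the root): 8, 9, 0.
Ancestors of 5: 5, 1, 0.
The deepest node appearing in both lists is 0.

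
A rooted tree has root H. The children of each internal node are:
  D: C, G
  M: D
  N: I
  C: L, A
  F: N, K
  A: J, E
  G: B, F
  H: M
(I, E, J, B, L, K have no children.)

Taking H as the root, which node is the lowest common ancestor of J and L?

C

Path J→root: J A C D M H; path L→root: L C D M H.
First common node: C.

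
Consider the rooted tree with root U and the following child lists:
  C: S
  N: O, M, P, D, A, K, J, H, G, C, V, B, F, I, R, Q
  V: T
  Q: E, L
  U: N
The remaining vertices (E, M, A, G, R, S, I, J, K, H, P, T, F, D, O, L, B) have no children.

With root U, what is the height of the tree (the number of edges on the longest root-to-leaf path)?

3

The longest root-to-leaf path is U-N-Q-E (3 edges).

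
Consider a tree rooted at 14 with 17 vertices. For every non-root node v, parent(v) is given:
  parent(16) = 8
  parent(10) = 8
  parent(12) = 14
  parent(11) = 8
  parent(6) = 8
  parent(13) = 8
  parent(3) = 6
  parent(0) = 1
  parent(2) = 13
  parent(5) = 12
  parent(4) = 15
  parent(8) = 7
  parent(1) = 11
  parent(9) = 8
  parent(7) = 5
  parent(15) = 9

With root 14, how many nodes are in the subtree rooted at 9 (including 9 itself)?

The subtree rooted at 9 contains: 9, 15, 4 — 3 nodes.

3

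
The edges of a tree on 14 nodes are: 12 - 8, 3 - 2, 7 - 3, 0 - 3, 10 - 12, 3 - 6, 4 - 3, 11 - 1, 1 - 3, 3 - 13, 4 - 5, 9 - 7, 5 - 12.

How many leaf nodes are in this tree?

The leaves are 0, 2, 6, 8, 9, 10, 11, 13.
That is 8 leaves.

8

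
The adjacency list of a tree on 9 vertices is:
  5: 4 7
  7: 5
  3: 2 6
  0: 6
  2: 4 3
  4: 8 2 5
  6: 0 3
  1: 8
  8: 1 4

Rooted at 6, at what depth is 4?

3

Climbing from 4 to the root: 4 → 2 → 3 → 6. That's 3 steps.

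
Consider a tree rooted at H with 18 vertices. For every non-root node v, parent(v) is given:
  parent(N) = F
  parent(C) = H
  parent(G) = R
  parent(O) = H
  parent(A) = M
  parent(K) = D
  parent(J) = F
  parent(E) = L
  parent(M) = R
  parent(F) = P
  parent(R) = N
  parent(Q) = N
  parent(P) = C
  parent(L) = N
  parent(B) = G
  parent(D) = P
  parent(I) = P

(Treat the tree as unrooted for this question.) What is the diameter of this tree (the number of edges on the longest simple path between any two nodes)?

8

BFS from B reaches O last, at distance 8; BFS from O confirms no node is farther.
Path: B – G – R – N – F – P – C – H – O.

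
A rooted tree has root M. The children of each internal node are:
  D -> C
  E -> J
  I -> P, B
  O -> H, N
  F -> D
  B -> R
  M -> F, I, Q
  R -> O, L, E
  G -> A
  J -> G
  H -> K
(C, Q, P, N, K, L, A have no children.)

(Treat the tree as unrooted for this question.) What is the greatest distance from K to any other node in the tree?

9

A farthest node from K is C.
The path K-H-O-R-B-I-M-F-D-C has 9 edges.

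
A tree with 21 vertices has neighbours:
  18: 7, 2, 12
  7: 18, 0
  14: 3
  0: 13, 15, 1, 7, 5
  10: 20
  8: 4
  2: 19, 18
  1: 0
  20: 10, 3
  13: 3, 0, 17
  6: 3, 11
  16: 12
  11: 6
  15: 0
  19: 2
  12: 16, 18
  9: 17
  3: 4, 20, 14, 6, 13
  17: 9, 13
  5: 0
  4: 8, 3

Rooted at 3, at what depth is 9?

3 → 13 → 17 → 9 — 3 edges.

3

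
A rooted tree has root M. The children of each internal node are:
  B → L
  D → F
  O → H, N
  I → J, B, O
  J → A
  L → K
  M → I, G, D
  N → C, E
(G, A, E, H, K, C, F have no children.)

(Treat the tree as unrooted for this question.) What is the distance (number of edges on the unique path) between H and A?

4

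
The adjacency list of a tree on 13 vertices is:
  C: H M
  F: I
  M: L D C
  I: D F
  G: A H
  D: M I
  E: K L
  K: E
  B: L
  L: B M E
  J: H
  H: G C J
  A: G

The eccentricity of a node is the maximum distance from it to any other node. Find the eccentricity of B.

6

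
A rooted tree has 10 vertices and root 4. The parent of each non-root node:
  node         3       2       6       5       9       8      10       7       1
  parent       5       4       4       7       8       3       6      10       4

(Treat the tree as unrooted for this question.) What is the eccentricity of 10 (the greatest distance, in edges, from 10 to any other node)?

5

Distances from 10 peak at 5, attained at 9.
10–7–5–3–8–9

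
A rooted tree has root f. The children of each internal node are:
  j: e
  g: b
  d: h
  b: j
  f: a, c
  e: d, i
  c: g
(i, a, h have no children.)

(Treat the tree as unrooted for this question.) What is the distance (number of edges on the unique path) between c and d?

5

The path is c–g–b–j–e–d, which has 5 edges.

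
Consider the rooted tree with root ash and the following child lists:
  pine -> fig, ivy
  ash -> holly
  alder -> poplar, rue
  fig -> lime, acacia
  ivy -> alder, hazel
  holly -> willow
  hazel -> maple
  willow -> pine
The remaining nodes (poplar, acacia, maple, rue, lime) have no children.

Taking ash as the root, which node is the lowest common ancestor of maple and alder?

Ancestors of maple (toward the root): maple, hazel, ivy, pine, willow, holly, ash.
Ancestors of alder: alder, ivy, pine, willow, holly, ash.
The deepest node appearing in both lists is ivy.

ivy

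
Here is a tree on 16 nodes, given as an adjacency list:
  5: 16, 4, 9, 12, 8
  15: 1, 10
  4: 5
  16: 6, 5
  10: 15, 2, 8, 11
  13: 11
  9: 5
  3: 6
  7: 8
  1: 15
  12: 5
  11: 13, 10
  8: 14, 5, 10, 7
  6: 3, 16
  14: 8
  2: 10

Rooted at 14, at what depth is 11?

3

14–8–10–11 — 3 edges.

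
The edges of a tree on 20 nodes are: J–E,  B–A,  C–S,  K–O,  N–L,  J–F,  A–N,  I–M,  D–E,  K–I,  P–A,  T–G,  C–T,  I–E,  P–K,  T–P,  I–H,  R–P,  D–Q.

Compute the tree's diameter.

Starting from S, a farthest node is F at distance 8.
One longest path: S – C – T – P – K – I – E – J – F.
So the diameter is 8.

8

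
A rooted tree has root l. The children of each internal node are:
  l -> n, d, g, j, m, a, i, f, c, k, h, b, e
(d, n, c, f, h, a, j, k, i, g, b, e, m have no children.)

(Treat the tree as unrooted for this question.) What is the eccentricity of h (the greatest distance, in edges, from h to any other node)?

2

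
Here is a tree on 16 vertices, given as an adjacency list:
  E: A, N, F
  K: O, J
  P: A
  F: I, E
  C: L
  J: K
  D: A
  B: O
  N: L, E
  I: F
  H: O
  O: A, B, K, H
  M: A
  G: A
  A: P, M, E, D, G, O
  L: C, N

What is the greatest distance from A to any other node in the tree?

A farthest node from A is C.
The path A-E-N-L-C has 4 edges.

4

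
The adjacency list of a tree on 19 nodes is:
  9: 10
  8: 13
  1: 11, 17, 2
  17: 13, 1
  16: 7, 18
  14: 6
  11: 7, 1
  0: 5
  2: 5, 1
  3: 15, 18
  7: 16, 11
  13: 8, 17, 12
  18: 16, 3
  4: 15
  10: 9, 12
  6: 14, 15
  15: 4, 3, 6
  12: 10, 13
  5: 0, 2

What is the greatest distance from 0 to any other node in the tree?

11

A farthest node from 0 is 14.
The path 0–5–2–1–11–7–16–18–3–15–6–14 has 11 edges.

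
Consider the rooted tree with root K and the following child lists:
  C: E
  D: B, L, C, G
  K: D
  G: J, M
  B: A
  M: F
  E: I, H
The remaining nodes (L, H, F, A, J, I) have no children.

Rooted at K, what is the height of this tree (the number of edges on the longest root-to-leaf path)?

The longest root-to-leaf path is K – D – C – E – I (4 edges).

4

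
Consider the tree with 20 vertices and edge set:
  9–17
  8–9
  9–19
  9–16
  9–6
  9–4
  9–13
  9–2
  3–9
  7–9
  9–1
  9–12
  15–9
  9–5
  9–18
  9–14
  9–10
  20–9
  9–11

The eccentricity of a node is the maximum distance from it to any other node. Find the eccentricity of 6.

The node farthest from 6 is 7 (15, 10, 4, 2, 5, 11, 8, 19, 20, 1, 13, 17, 12, 18, 14, 16, 3 also at distance 2), via 6–9–7 — 2 edges.

2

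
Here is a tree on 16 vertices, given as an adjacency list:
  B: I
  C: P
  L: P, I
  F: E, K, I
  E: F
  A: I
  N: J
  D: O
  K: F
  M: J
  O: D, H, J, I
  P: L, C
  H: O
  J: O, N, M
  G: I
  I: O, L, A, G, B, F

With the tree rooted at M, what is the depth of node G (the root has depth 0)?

4

Climbing from G to the root: G → I → O → J → M. That's 4 steps.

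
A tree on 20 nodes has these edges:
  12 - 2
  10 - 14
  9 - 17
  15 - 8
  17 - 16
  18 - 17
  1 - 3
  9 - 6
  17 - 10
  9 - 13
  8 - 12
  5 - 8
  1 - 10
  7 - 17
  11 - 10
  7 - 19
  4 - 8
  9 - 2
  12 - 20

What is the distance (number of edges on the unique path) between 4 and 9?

Walking from 4: 4 - 8 - 12 - 2 - 9. Length 4.

4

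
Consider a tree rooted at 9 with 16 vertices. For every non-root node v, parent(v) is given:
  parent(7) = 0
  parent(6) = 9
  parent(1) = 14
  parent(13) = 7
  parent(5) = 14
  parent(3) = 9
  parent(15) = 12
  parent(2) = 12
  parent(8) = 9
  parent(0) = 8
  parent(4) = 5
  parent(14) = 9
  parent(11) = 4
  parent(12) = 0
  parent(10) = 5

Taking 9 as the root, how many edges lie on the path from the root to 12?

3

Path from 9 to 12: 9 – 8 – 0 – 12, which has 3 edges.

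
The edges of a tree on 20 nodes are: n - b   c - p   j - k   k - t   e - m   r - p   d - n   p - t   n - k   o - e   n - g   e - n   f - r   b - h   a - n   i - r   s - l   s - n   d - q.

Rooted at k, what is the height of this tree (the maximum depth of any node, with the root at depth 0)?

A deepest node is i, reached by k → t → p → r → i.
That path has 4 edges, so the height is 4.

4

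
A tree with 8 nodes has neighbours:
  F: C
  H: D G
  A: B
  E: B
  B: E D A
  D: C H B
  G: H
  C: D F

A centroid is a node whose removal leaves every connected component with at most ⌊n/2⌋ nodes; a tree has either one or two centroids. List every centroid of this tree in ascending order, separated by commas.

If D is removed the pieces have sizes 3, 2, 2, all ≤ ⌊8/2⌋ = 4.
Every other node leaves some component of size > 4, so the centroid is unique.

D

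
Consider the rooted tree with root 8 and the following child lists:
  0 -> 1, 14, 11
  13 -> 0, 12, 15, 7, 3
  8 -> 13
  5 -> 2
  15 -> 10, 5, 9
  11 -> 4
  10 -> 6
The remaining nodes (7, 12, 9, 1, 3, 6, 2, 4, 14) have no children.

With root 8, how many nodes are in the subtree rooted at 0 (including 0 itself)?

Descendants of 0 (including itself): 0, 11, 14, 1, 4. That's 5.

5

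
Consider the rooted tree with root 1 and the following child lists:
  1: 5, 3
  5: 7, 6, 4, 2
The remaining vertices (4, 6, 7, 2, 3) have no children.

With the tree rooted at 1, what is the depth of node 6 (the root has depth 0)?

2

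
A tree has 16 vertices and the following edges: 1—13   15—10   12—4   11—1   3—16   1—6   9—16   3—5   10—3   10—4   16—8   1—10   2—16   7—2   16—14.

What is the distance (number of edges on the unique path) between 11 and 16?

4

Walking from 11: 11 – 1 – 10 – 3 – 16. Length 4.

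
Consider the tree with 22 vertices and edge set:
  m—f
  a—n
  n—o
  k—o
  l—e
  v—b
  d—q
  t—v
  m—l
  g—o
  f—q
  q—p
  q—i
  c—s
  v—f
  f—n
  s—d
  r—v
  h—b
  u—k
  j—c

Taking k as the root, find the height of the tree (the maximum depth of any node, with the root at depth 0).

8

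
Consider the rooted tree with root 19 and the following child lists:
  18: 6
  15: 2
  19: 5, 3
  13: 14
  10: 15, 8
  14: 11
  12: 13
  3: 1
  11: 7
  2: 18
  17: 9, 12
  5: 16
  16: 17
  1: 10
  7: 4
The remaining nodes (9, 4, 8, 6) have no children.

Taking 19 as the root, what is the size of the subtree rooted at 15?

15's subtree: {15, 2, 18, 6}, size 4.

4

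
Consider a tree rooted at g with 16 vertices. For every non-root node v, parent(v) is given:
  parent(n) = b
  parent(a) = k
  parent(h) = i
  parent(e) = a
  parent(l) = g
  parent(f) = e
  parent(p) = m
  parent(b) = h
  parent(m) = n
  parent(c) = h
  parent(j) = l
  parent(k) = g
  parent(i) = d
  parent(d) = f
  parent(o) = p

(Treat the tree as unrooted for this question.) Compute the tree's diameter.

Starting from o, a farthest node is j at distance 14.
One longest path: o–p–m–n–b–h–i–d–f–e–a–k–g–l–j.
So the diameter is 14.

14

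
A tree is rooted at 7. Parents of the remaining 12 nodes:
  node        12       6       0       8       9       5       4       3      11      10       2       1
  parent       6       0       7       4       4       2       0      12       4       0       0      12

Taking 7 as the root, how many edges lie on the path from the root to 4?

2

Climbing from 4 to the root: 4–0–7. That's 2 steps.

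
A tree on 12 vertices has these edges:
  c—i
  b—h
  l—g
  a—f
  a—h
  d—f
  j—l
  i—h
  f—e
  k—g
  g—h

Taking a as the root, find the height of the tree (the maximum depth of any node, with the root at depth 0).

4

The longest root-to-leaf path is a → h → g → l → j (4 edges).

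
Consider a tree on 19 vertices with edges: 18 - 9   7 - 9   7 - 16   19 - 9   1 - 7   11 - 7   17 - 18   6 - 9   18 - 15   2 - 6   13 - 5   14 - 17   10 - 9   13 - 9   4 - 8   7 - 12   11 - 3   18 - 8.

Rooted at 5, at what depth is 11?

5–13–9–7–11 — 4 edges.

4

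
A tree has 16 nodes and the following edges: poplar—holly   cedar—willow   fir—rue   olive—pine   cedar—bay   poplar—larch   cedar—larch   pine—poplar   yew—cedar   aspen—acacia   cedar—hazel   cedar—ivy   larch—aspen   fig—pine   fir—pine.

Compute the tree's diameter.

A longest path is bay - cedar - larch - poplar - pine - fir - rue, with 6 edges.

6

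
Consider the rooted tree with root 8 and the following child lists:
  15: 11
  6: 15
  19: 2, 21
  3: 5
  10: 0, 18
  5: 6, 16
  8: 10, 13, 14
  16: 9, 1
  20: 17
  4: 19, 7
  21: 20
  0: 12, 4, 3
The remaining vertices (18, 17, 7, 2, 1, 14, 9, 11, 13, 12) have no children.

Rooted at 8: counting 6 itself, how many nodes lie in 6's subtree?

6's subtree: {6, 15, 11}, size 3.

3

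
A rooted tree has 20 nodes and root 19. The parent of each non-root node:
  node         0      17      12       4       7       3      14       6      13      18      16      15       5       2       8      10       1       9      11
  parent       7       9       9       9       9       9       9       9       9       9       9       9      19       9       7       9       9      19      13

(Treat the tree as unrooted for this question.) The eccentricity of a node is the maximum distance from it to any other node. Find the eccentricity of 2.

The node farthest from 2 is 11 (0, 5, 8 also at distance 3), via 2-9-13-11 — 3 edges.

3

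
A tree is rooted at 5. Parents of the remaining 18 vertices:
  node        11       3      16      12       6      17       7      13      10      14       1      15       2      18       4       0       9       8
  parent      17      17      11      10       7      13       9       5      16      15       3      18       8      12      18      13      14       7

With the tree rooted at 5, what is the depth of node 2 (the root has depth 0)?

13

5–13–17–11–16–10–12–18–15–14–9–7–8–2 — 13 edges.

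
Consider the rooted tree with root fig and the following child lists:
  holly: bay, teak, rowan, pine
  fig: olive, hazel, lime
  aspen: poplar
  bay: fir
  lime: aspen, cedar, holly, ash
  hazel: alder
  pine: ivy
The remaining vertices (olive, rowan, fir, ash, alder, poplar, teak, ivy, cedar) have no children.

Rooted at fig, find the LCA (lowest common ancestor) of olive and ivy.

fig

olive's ancestor chain is olive, fig and ivy's is ivy, pine, holly, lime, fig; they first meet at fig.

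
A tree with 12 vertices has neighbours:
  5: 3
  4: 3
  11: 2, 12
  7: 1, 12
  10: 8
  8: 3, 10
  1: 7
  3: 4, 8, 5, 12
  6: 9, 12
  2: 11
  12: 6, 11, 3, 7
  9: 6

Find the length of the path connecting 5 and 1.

4

5 - 3 - 12 - 7 - 1: 4 edges.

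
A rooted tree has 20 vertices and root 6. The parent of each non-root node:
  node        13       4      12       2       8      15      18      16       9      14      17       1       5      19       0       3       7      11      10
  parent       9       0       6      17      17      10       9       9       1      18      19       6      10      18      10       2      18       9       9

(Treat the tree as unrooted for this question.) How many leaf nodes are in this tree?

11

The leaves are 3, 4, 5, 7, 8, 11, 12, 13, 14, 15, 16.
That is 11 leaves.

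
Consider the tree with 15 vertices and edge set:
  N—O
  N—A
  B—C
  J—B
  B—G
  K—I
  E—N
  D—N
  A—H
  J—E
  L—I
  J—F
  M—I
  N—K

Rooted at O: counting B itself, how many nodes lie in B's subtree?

The subtree rooted at B contains: B, C, G — 3 nodes.

3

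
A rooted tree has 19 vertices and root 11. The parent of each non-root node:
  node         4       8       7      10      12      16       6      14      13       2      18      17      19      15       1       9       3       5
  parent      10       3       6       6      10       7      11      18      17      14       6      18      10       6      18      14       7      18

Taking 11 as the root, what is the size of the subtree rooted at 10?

10's subtree: {10, 19, 12, 4}, size 4.

4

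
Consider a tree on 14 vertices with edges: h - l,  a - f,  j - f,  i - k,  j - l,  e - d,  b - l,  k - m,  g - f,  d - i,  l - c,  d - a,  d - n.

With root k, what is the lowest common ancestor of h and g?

h's ancestor chain is h, l, j, f, a, d, i, k and g's is g, f, a, d, i, k; they first meet at f.

f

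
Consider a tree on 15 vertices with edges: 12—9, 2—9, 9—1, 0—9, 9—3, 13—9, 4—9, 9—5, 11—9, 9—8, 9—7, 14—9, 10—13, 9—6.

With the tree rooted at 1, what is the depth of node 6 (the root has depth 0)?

1 – 9 – 6 — 2 edges.

2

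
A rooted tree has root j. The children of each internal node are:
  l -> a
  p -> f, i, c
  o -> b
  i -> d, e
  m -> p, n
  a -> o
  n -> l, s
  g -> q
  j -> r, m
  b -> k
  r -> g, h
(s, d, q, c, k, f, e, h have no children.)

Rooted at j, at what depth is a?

j → m → n → l → a — 4 edges.

4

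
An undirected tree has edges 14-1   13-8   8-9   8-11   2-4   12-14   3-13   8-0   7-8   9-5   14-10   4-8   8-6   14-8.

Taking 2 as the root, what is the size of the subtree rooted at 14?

Descendants of 14 (including itself): 14, 10, 12, 1. That's 4.

4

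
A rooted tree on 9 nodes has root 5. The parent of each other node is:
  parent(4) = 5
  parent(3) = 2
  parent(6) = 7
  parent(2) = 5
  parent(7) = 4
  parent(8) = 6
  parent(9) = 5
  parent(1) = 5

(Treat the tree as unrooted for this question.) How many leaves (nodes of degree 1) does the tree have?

4

Degree-1 nodes: 1, 3, 8, 9 — 4 of them.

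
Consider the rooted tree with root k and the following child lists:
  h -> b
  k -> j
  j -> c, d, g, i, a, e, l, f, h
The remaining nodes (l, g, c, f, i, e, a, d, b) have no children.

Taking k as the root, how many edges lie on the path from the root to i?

2

k → j → i — 2 edges.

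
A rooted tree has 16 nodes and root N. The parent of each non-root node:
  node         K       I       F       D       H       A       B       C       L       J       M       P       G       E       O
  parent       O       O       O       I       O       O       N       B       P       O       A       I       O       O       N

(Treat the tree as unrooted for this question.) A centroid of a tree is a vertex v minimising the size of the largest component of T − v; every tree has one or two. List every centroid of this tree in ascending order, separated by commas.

O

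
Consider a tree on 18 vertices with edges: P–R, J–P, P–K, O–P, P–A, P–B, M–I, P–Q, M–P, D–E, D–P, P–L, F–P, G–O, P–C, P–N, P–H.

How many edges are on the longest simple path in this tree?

4

Starting from I, a farthest node is E at distance 4.
One longest path: I - M - P - D - E.
So the diameter is 4.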